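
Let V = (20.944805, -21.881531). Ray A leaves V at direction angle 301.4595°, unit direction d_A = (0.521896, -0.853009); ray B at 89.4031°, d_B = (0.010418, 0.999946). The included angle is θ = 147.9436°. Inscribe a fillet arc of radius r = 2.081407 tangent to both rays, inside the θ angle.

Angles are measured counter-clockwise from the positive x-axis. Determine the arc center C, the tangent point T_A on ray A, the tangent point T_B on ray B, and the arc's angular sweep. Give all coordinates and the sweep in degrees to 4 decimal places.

center=(23.0323,-21.3053) T_A=(21.2569,-22.3916) T_B=(20.9510,-21.2836) sweep=32.0564

bisector direction at 15.4313° = (0.963950,0.266083)
center distance |VC| = r/sin(θ/2) = 2.081407/sin(73.9718°) = 2.165592
C = V + |VC|·bis = (23.0323,-21.3053)
T_A = V + ((C−V)·d_A)·d_A = V + 0.5979·d_A = (21.2569,-22.3916)
T_B = V + ((C−V)·d_B)·d_B = V + 0.5979·d_B = (20.9510,-21.2836)
sweep = 180° − θ = 32.0564°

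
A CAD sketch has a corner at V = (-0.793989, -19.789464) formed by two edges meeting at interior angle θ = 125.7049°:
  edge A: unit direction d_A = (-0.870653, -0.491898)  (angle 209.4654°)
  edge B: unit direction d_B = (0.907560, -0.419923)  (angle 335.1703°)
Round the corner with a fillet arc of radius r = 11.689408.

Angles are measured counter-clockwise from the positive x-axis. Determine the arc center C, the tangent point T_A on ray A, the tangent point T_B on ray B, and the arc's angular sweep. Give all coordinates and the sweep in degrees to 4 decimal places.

center=(-0.2627,-32.9153) T_A=(-6.0127,-22.7379) T_B=(4.6459,-22.3065) sweep=54.2951

bisector direction at 272.3179° = (0.040443,-0.999182)
center distance |VC| = r/sin(θ/2) = 11.689408/sin(62.8524°) = 13.136610
C = V + |VC|·bis = (-0.2627,-32.9153)
T_A = V + ((C−V)·d_A)·d_A = V + 5.9940·d_A = (-6.0127,-22.7379)
T_B = V + ((C−V)·d_B)·d_B = V + 5.9940·d_B = (4.6459,-22.3065)
sweep = 180° − θ = 54.2951°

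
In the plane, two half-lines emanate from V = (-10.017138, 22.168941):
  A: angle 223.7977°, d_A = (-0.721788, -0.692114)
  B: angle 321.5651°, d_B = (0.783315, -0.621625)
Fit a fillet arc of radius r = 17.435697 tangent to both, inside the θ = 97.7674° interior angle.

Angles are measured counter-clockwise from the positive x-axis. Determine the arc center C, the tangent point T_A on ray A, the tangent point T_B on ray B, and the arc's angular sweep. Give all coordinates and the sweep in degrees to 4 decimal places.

center=(-8.9344,-0.9491) T_A=(-21.0019,11.6357) T_B=(1.9040,12.7085) sweep=82.2326

bisector direction at 272.6814° = (0.046782,-0.998905)
center distance |VC| = r/sin(θ/2) = 17.435697/sin(48.8837°) = 23.143409
C = V + |VC|·bis = (-8.9344,-0.9491)
T_A = V + ((C−V)·d_A)·d_A = V + 15.2189·d_A = (-21.0019,11.6357)
T_B = V + ((C−V)·d_B)·d_B = V + 15.2189·d_B = (1.9040,12.7085)
sweep = 180° − θ = 82.2326°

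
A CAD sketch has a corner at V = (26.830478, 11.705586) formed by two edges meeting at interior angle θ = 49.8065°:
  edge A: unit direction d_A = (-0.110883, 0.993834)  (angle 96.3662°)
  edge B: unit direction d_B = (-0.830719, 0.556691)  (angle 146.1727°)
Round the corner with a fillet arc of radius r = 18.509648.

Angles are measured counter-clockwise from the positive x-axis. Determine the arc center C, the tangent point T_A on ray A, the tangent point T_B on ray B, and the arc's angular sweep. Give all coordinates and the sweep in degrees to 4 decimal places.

bisector direction at 121.2695° = (-0.519063,0.854736)
center distance |VC| = r/sin(θ/2) = 18.509648/sin(24.9032°) = 43.956799
C = V + |VC|·bis = (4.0141,49.2770)
T_A = V + ((C−V)·d_A)·d_A = V + 39.8697·d_A = (22.4096,51.3294)
T_B = V + ((C−V)·d_B)·d_B = V + 39.8697·d_B = (-6.2901,33.9007)
sweep = 180° − θ = 130.1935°

center=(4.0141,49.2770) T_A=(22.4096,51.3294) T_B=(-6.2901,33.9007) sweep=130.1935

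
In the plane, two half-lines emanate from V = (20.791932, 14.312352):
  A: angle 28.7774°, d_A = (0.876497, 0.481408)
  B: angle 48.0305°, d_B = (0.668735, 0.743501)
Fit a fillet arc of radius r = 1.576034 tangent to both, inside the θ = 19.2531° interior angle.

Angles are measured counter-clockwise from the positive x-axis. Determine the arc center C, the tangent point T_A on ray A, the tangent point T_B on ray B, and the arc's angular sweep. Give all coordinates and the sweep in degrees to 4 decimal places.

bisector direction at 38.4040° = (0.783651,0.621202)
center distance |VC| = r/sin(θ/2) = 1.576034/sin(9.6265°) = 9.424596
C = V + |VC|·bis = (28.1775,20.1669)
T_A = V + ((C−V)·d_A)·d_A = V + 9.2919·d_A = (28.9362,18.7855)
T_B = V + ((C−V)·d_B)·d_B = V + 9.2919·d_B = (27.0057,21.2209)
sweep = 180° − θ = 160.7469°

center=(28.1775,20.1669) T_A=(28.9362,18.7855) T_B=(27.0057,21.2209) sweep=160.7469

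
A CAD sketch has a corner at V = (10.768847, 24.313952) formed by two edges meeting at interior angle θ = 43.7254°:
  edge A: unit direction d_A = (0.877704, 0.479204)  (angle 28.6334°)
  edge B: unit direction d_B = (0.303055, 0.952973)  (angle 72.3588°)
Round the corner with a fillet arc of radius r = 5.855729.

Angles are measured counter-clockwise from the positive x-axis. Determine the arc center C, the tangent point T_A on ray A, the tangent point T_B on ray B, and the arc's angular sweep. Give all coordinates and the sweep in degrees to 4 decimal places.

center=(20.7720,36.4471) T_A=(23.5781,31.3075) T_B=(15.1916,38.2217) sweep=136.2746

bisector direction at 50.4961° = (0.636131,0.771581)
center distance |VC| = r/sin(θ/2) = 5.855729/sin(21.8627°) = 15.724988
C = V + |VC|·bis = (20.7720,36.4471)
T_A = V + ((C−V)·d_A)·d_A = V + 14.5940·d_A = (23.5781,31.3075)
T_B = V + ((C−V)·d_B)·d_B = V + 14.5940·d_B = (15.1916,38.2217)
sweep = 180° − θ = 136.2746°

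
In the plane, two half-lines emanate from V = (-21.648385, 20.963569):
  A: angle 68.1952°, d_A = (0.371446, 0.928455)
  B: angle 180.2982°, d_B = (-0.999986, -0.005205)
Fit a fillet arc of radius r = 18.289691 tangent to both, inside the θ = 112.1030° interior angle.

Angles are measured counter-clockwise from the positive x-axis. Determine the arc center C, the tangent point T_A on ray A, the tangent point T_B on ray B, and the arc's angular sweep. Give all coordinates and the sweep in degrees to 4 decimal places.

bisector direction at 124.2467° = (-0.562757,0.826622)
center distance |VC| = r/sin(θ/2) = 18.289691/sin(56.0515°) = 22.047995
C = V + |VC|·bis = (-34.0561,39.1889)
T_A = V + ((C−V)·d_A)·d_A = V + 12.3126·d_A = (-17.0749,32.3953)
T_B = V + ((C−V)·d_B)·d_B = V + 12.3126·d_B = (-33.9609,20.8995)
sweep = 180° − θ = 67.8970°

center=(-34.0561,39.1889) T_A=(-17.0749,32.3953) T_B=(-33.9609,20.8995) sweep=67.8970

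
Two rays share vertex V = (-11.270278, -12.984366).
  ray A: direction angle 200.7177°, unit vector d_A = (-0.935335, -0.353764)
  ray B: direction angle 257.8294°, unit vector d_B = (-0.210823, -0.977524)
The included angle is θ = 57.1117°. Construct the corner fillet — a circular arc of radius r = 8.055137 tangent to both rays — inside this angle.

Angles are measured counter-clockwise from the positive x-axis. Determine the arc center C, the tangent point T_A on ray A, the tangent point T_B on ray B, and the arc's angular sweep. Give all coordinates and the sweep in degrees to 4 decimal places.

center=(-22.2648,-25.7548) T_A=(-25.1144,-18.2205) T_B=(-14.3907,-27.4530) sweep=122.8883

bisector direction at 229.2736° = (-0.652448,-0.757833)
center distance |VC| = r/sin(θ/2) = 8.055137/sin(28.5558°) = 16.851216
C = V + |VC|·bis = (-22.2648,-25.7548)
T_A = V + ((C−V)·d_A)·d_A = V + 14.8013·d_A = (-25.1144,-18.2205)
T_B = V + ((C−V)·d_B)·d_B = V + 14.8013·d_B = (-14.3907,-27.4530)
sweep = 180° − θ = 122.8883°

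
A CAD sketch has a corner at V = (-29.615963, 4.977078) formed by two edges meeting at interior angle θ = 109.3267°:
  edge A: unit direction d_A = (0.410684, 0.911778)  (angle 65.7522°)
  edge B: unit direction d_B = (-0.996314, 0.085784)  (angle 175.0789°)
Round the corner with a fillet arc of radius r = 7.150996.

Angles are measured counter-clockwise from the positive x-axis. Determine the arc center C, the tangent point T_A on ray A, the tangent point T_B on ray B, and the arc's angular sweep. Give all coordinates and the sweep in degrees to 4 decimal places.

bisector direction at 120.4155° = (-0.506268,0.862376)
center distance |VC| = r/sin(θ/2) = 7.150996/sin(54.6634°) = 8.765970
C = V + |VC|·bis = (-34.0539,12.5366)
T_A = V + ((C−V)·d_A)·d_A = V + 5.0701·d_A = (-27.5338,9.5998)
T_B = V + ((C−V)·d_B)·d_B = V + 5.0701·d_B = (-34.6673,5.4120)
sweep = 180° − θ = 70.6733°

center=(-34.0539,12.5366) T_A=(-27.5338,9.5998) T_B=(-34.6673,5.4120) sweep=70.6733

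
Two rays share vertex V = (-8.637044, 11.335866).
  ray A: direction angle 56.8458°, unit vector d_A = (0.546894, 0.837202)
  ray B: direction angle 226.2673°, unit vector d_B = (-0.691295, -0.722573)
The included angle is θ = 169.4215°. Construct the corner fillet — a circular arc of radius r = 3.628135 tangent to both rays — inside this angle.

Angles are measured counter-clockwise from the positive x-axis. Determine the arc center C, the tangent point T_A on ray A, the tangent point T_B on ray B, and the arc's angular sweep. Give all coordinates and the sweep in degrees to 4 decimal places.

center=(-11.4908,13.6013) T_A=(-8.4534,11.6171) T_B=(-8.8692,11.0932) sweep=10.5785

bisector direction at 141.5565° = (-0.783222,0.621742)
center distance |VC| = r/sin(θ/2) = 3.628135/sin(84.7108°) = 3.643650
C = V + |VC|·bis = (-11.4908,13.6013)
T_A = V + ((C−V)·d_A)·d_A = V + 0.3359·d_A = (-8.4534,11.6171)
T_B = V + ((C−V)·d_B)·d_B = V + 0.3359·d_B = (-8.8692,11.0932)
sweep = 180° − θ = 10.5785°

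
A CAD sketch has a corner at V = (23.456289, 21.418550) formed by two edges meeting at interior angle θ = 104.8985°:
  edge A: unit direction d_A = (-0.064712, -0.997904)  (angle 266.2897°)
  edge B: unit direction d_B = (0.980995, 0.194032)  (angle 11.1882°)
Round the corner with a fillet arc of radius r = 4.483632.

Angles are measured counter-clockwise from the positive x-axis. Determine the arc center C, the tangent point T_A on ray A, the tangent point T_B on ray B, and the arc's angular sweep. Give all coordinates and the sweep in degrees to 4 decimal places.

center=(27.7075,17.6889) T_A=(23.2332,17.9790) T_B=(26.8375,22.0873) sweep=75.1015

bisector direction at 318.7389° = (0.751713,-0.659491)
center distance |VC| = r/sin(θ/2) = 4.483632/sin(52.4492°) = 5.655340
C = V + |VC|·bis = (27.7075,17.6889)
T_A = V + ((C−V)·d_A)·d_A = V + 3.4467·d_A = (23.2332,17.9790)
T_B = V + ((C−V)·d_B)·d_B = V + 3.4467·d_B = (26.8375,22.0873)
sweep = 180° − θ = 75.1015°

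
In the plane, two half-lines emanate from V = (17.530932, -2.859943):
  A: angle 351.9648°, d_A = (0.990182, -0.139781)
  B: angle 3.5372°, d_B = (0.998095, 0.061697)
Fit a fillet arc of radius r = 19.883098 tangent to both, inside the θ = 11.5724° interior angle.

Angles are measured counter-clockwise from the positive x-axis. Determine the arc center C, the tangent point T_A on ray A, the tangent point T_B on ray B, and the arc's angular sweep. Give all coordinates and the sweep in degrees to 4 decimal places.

center=(214.5994,-10.5993) T_A=(211.8201,-30.2872) T_B=(213.3726,9.2459) sweep=168.4276

bisector direction at 357.7510° = (0.999230,-0.039242)
center distance |VC| = r/sin(θ/2) = 19.883098/sin(5.7862°) = 197.220337
C = V + |VC|·bis = (214.5994,-10.5993)
T_A = V + ((C−V)·d_A)·d_A = V + 196.2155·d_A = (211.8201,-30.2872)
T_B = V + ((C−V)·d_B)·d_B = V + 196.2155·d_B = (213.3726,9.2459)
sweep = 180° − θ = 168.4276°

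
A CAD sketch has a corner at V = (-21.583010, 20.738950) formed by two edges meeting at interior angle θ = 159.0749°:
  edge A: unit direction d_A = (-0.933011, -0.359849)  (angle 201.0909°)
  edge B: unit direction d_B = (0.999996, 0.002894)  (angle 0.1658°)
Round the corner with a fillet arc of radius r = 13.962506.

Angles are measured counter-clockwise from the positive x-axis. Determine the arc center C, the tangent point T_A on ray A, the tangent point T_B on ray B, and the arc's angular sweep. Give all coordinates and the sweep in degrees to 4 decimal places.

center=(-18.9643,6.7840) T_A=(-23.9886,19.8111) T_B=(-19.0047,20.7464) sweep=20.9251

bisector direction at 280.6284° = (0.184438,-0.982844)
center distance |VC| = r/sin(θ/2) = 13.962506/sin(79.5375°) = 14.198574
C = V + |VC|·bis = (-18.9643,6.7840)
T_A = V + ((C−V)·d_A)·d_A = V + 2.5784·d_A = (-23.9886,19.8111)
T_B = V + ((C−V)·d_B)·d_B = V + 2.5784·d_B = (-19.0047,20.7464)
sweep = 180° − θ = 20.9251°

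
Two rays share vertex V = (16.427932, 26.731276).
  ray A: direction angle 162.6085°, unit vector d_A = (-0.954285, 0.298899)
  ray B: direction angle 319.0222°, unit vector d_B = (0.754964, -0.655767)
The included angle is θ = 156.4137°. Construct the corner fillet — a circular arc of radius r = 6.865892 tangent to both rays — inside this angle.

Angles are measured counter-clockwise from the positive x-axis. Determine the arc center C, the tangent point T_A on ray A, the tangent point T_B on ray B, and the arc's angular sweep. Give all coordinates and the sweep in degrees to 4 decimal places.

center=(13.0078,20.6077) T_A=(15.0600,27.1597) T_B=(17.5102,25.7912) sweep=23.5863

bisector direction at 240.8153° = (-0.487626,-0.873053)
center distance |VC| = r/sin(θ/2) = 6.865892/sin(78.2069°) = 7.013944
C = V + |VC|·bis = (13.0078,20.6077)
T_A = V + ((C−V)·d_A)·d_A = V + 1.4335·d_A = (15.0600,27.1597)
T_B = V + ((C−V)·d_B)·d_B = V + 1.4335·d_B = (17.5102,25.7912)
sweep = 180° − θ = 23.5863°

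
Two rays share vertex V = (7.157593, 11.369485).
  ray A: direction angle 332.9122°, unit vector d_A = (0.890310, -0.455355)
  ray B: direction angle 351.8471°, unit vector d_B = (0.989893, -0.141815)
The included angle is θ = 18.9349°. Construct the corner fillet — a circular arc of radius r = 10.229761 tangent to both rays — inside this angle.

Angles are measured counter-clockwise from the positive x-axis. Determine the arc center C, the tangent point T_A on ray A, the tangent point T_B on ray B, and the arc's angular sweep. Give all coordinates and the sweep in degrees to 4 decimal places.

center=(66.4316,-7.4565) T_A=(61.7734,-16.5642) T_B=(67.8823,2.6699) sweep=161.0651

bisector direction at 342.3797° = (0.953083,-0.302708)
center distance |VC| = r/sin(θ/2) = 10.229761/sin(9.4674°) = 62.191811
C = V + |VC|·bis = (66.4316,-7.4565)
T_A = V + ((C−V)·d_A)·d_A = V + 61.3447·d_A = (61.7734,-16.5642)
T_B = V + ((C−V)·d_B)·d_B = V + 61.3447·d_B = (67.8823,2.6699)
sweep = 180° − θ = 161.0651°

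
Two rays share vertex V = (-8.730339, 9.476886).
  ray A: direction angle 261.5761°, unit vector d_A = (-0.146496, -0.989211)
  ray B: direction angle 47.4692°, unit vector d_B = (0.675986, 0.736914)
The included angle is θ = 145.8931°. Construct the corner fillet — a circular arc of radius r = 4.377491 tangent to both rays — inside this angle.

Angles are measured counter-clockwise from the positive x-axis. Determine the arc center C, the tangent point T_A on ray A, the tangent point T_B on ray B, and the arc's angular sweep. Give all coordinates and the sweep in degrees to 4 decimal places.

bisector direction at 334.5226° = (0.902755,-0.430154)
center distance |VC| = r/sin(θ/2) = 4.377491/sin(72.9466°) = 4.578814
C = V + |VC|·bis = (-4.5968,7.5073)
T_A = V + ((C−V)·d_A)·d_A = V + 1.3428·d_A = (-8.9271,8.1486)
T_B = V + ((C−V)·d_B)·d_B = V + 1.3428·d_B = (-7.8226,10.4664)
sweep = 180° − θ = 34.1069°

center=(-4.5968,7.5073) T_A=(-8.9271,8.1486) T_B=(-7.8226,10.4664) sweep=34.1069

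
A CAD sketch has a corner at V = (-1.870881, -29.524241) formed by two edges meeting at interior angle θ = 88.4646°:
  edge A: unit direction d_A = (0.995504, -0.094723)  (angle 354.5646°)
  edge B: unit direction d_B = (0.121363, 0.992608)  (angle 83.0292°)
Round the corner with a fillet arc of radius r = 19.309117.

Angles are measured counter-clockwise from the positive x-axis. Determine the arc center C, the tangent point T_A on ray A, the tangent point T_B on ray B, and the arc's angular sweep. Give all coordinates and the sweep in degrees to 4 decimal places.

center=(19.7026,-12.1807) T_A=(17.8736,-31.4029) T_B=(0.5362,-9.8372) sweep=91.5354

bisector direction at 38.7969° = (0.779372,0.626562)
center distance |VC| = r/sin(θ/2) = 19.309117/sin(44.2323°) = 27.680578
C = V + |VC|·bis = (19.7026,-12.1807)
T_A = V + ((C−V)·d_A)·d_A = V + 19.8336·d_A = (17.8736,-31.4029)
T_B = V + ((C−V)·d_B)·d_B = V + 19.8336·d_B = (0.5362,-9.8372)
sweep = 180° − θ = 91.5354°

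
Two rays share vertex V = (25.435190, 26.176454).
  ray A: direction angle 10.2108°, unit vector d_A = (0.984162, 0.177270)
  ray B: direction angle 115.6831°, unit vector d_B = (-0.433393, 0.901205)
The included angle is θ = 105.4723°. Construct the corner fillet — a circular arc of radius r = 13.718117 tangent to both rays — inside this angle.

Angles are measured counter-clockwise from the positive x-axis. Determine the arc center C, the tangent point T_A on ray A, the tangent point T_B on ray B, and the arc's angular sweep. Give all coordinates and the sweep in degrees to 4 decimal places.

bisector direction at 62.9470° = (0.454815,0.890586)
center distance |VC| = r/sin(θ/2) = 13.718117/sin(52.7362°) = 17.236941
C = V + |VC|·bis = (33.2748,41.5274)
T_A = V + ((C−V)·d_A)·d_A = V + 10.4367·d_A = (35.7066,28.0266)
T_B = V + ((C−V)·d_B)·d_B = V + 10.4367·d_B = (20.9120,35.5821)
sweep = 180° − θ = 74.5277°

center=(33.2748,41.5274) T_A=(35.7066,28.0266) T_B=(20.9120,35.5821) sweep=74.5277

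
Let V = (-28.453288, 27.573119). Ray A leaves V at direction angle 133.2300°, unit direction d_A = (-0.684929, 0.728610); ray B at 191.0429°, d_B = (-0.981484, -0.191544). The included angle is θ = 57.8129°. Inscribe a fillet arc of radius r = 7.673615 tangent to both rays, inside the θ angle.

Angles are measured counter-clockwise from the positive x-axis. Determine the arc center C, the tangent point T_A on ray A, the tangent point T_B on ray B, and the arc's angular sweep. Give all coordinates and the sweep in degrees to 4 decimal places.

center=(-43.5628,32.4428) T_A=(-37.9718,37.6986) T_B=(-42.0930,24.9112) sweep=122.1871

bisector direction at 162.1364° = (-0.951790,0.306751)
center distance |VC| = r/sin(θ/2) = 7.673615/sin(28.9064°) = 15.874881
C = V + |VC|·bis = (-43.5628,32.4428)
T_A = V + ((C−V)·d_A)·d_A = V + 13.8970·d_A = (-37.9718,37.6986)
T_B = V + ((C−V)·d_B)·d_B = V + 13.8970·d_B = (-42.0930,24.9112)
sweep = 180° − θ = 122.1871°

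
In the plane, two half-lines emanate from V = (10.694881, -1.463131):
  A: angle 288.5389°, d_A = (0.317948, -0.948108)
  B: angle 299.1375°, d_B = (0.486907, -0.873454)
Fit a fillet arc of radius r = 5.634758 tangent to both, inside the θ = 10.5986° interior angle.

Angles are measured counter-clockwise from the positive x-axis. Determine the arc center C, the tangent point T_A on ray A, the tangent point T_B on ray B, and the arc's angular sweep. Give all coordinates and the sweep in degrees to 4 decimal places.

bisector direction at 293.8382° = (0.404155,-0.914690)
center distance |VC| = r/sin(θ/2) = 5.634758/sin(5.2993°) = 61.009682
C = V + |VC|·bis = (35.3523,-57.2681)
T_A = V + ((C−V)·d_A)·d_A = V + 60.7489·d_A = (30.0099,-59.0597)
T_B = V + ((C−V)·d_B)·d_B = V + 60.7489·d_B = (40.2740,-54.5245)
sweep = 180° − θ = 169.4014°

center=(35.3523,-57.2681) T_A=(30.0099,-59.0597) T_B=(40.2740,-54.5245) sweep=169.4014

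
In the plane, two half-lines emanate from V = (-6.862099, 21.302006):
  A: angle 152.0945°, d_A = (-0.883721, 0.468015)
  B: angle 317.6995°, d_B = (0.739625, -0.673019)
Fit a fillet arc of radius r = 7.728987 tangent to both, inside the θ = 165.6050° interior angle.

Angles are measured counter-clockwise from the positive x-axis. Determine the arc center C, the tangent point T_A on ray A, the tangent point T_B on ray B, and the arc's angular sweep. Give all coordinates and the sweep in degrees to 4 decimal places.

center=(-11.3419,14.9285) T_A=(-7.7247,21.7588) T_B=(-6.1402,20.6451) sweep=14.3950

bisector direction at 234.8970° = (-0.575048,-0.818120)
center distance |VC| = r/sin(θ/2) = 7.728987/sin(82.8025°) = 7.790374
C = V + |VC|·bis = (-11.3419,14.9285)
T_A = V + ((C−V)·d_A)·d_A = V + 0.9761·d_A = (-7.7247,21.7588)
T_B = V + ((C−V)·d_B)·d_B = V + 0.9761·d_B = (-6.1402,20.6451)
sweep = 180° − θ = 14.3950°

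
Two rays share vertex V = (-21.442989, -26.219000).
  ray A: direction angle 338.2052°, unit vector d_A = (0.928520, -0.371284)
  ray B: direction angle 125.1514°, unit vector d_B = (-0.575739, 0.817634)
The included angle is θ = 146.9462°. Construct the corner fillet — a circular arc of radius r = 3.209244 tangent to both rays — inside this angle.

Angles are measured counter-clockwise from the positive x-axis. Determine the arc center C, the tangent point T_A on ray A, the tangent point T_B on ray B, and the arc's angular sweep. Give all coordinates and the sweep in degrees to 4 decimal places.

center=(-19.3673,-23.5927) T_A=(-20.5588,-26.5726) T_B=(-21.9912,-25.4404) sweep=33.0538

bisector direction at 51.6783° = (0.620076,0.784542)
center distance |VC| = r/sin(θ/2) = 3.209244/sin(73.4731°) = 3.347543
C = V + |VC|·bis = (-19.3673,-23.5927)
T_A = V + ((C−V)·d_A)·d_A = V + 0.9523·d_A = (-20.5588,-26.5726)
T_B = V + ((C−V)·d_B)·d_B = V + 0.9523·d_B = (-21.9912,-25.4404)
sweep = 180° − θ = 33.0538°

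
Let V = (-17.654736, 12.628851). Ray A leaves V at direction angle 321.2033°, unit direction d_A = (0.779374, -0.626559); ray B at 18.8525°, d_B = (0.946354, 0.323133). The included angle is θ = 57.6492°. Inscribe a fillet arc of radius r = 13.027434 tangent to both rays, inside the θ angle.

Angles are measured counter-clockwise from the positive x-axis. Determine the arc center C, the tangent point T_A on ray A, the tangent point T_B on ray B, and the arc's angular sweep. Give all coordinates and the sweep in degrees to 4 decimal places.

bisector direction at 350.0279° = (0.984892,-0.173169)
center distance |VC| = r/sin(θ/2) = 13.027434/sin(28.8246°) = 27.020591
C = V + |VC|·bis = (8.9576,7.9497)
T_A = V + ((C−V)·d_A)·d_A = V + 23.6727·d_A = (0.7952,-2.2035)
T_B = V + ((C−V)·d_B)·d_B = V + 23.6727·d_B = (4.7480,20.2783)
sweep = 180° − θ = 122.3508°

center=(8.9576,7.9497) T_A=(0.7952,-2.2035) T_B=(4.7480,20.2783) sweep=122.3508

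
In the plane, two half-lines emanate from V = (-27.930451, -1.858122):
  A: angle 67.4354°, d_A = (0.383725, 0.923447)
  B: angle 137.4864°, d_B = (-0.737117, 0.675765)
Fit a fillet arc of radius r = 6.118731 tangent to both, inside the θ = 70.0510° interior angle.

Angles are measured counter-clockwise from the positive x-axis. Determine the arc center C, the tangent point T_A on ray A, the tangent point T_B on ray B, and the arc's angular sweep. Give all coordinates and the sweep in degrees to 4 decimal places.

center=(-30.2308,8.5517) T_A=(-24.5805,6.2037) T_B=(-34.3656,4.0414) sweep=109.9490

bisector direction at 102.4609° = (-0.215773,0.976443)
center distance |VC| = r/sin(θ/2) = 6.118731/sin(35.0255°) = 10.660907
C = V + |VC|·bis = (-30.2308,8.5517)
T_A = V + ((C−V)·d_A)·d_A = V + 8.7302·d_A = (-24.5805,6.2037)
T_B = V + ((C−V)·d_B)·d_B = V + 8.7302·d_B = (-34.3656,4.0414)
sweep = 180° − θ = 109.9490°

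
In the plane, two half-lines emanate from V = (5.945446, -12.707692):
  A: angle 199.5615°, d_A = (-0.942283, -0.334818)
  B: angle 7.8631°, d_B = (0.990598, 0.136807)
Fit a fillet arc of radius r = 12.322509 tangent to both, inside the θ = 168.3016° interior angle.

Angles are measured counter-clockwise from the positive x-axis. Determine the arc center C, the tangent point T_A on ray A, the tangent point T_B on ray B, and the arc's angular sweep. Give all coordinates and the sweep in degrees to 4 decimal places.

center=(8.8817,-24.7416) T_A=(4.7559,-13.1304) T_B=(7.1959,-12.5350) sweep=11.6984

bisector direction at 283.7123° = (0.237047,-0.971498)
center distance |VC| = r/sin(θ/2) = 12.322509/sin(84.1508°) = 12.387001
C = V + |VC|·bis = (8.8817,-24.7416)
T_A = V + ((C−V)·d_A)·d_A = V + 1.2624·d_A = (4.7559,-13.1304)
T_B = V + ((C−V)·d_B)·d_B = V + 1.2624·d_B = (7.1959,-12.5350)
sweep = 180° − θ = 11.6984°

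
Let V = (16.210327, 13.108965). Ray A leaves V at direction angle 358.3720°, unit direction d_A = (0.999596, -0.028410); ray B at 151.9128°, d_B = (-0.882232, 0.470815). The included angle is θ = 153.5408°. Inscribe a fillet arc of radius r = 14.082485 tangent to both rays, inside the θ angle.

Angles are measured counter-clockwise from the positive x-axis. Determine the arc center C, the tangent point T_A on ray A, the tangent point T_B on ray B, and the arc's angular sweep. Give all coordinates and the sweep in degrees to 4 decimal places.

center=(19.9198,27.0917) T_A=(19.5197,13.0149) T_B=(13.2895,14.6677) sweep=26.4592

bisector direction at 75.1424° = (0.256418,0.966566)
center distance |VC| = r/sin(θ/2) = 14.082485/sin(76.7704°) = 14.466412
C = V + |VC|·bis = (19.9198,27.0917)
T_A = V + ((C−V)·d_A)·d_A = V + 3.3107·d_A = (19.5197,13.0149)
T_B = V + ((C−V)·d_B)·d_B = V + 3.3107·d_B = (13.2895,14.6677)
sweep = 180° − θ = 26.4592°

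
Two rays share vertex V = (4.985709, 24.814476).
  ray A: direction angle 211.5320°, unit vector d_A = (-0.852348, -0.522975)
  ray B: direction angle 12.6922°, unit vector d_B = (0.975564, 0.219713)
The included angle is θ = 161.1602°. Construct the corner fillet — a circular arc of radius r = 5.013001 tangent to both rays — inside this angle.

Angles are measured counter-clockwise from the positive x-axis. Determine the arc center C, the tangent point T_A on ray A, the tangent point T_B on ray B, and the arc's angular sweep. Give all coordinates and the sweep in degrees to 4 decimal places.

center=(6.8985,20.1067) T_A=(4.2768,24.3795) T_B=(5.7971,24.9972) sweep=18.8398

bisector direction at 292.1121° = (0.376420,-0.926449)
center distance |VC| = r/sin(θ/2) = 5.013001/sin(80.5801°) = 5.081523
C = V + |VC|·bis = (6.8985,20.1067)
T_A = V + ((C−V)·d_A)·d_A = V + 0.8317·d_A = (4.2768,24.3795)
T_B = V + ((C−V)·d_B)·d_B = V + 0.8317·d_B = (5.7971,24.9972)
sweep = 180° − θ = 18.8398°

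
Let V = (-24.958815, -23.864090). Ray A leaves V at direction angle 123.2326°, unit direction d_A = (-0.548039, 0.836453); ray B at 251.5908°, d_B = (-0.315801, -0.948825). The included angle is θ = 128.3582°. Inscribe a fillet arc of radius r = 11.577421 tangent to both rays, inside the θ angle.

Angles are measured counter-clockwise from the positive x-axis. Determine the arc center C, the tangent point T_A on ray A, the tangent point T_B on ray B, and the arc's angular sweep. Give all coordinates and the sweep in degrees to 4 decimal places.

center=(-37.7129,-25.5232) T_A=(-28.0289,-19.1783) T_B=(-26.7279,-29.1794) sweep=51.6418

bisector direction at 187.4117° = (-0.991645,-0.128998)
center distance |VC| = r/sin(θ/2) = 11.577421/sin(64.1791°) = 12.861515
C = V + |VC|·bis = (-37.7129,-25.5232)
T_A = V + ((C−V)·d_A)·d_A = V + 5.6020·d_A = (-28.0289,-19.1783)
T_B = V + ((C−V)·d_B)·d_B = V + 5.6020·d_B = (-26.7279,-29.1794)
sweep = 180° − θ = 51.6418°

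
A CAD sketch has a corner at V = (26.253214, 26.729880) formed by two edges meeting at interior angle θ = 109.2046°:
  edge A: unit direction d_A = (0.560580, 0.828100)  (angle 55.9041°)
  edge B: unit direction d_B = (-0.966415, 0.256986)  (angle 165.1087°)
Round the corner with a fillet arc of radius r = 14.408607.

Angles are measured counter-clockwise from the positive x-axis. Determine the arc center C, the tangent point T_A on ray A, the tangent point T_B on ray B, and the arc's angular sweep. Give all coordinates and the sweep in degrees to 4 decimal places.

center=(20.0611,43.2858) T_A=(31.9929,35.2086) T_B=(16.3583,29.3611) sweep=70.7954

bisector direction at 110.5064° = (-0.350312,0.936633)
center distance |VC| = r/sin(θ/2) = 14.408607/sin(54.6023°) = 17.675996
C = V + |VC|·bis = (20.0611,43.2858)
T_A = V + ((C−V)·d_A)·d_A = V + 10.2388·d_A = (31.9929,35.2086)
T_B = V + ((C−V)·d_B)·d_B = V + 10.2388·d_B = (16.3583,29.3611)
sweep = 180° − θ = 70.7954°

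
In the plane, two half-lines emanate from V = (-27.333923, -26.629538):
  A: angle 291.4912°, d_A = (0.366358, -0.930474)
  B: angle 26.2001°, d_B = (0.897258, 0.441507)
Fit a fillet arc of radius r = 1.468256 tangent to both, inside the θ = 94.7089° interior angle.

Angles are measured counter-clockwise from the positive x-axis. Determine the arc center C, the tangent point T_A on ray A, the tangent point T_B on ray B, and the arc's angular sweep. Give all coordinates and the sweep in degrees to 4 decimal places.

bisector direction at 338.8456° = (0.932612,-0.360882)
center distance |VC| = r/sin(θ/2) = 1.468256/sin(47.3544°) = 1.996110
C = V + |VC|·bis = (-25.4723,-27.3499)
T_A = V + ((C−V)·d_A)·d_A = V + 1.3523·d_A = (-26.8385,-27.8878)
T_B = V + ((C−V)·d_B)·d_B = V + 1.3523·d_B = (-26.1206,-26.0325)
sweep = 180° − θ = 85.2911°

center=(-25.4723,-27.3499) T_A=(-26.8385,-27.8878) T_B=(-26.1206,-26.0325) sweep=85.2911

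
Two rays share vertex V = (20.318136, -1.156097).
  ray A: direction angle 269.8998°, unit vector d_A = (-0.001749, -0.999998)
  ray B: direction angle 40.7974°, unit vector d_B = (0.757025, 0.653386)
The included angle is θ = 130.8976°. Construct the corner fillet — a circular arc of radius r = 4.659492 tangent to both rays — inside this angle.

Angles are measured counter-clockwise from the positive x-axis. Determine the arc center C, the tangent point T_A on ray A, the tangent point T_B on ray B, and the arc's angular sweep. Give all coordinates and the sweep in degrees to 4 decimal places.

center=(24.9739,-3.2927) T_A=(20.3144,-3.2846) T_B=(21.9295,0.2346) sweep=49.1024

bisector direction at 335.3486° = (0.908862,-0.417096)
center distance |VC| = r/sin(θ/2) = 4.659492/sin(65.4488°) = 5.122627
C = V + |VC|·bis = (24.9739,-3.2927)
T_A = V + ((C−V)·d_A)·d_A = V + 2.1285·d_A = (20.3144,-3.2846)
T_B = V + ((C−V)·d_B)·d_B = V + 2.1285·d_B = (21.9295,0.2346)
sweep = 180° − θ = 49.1024°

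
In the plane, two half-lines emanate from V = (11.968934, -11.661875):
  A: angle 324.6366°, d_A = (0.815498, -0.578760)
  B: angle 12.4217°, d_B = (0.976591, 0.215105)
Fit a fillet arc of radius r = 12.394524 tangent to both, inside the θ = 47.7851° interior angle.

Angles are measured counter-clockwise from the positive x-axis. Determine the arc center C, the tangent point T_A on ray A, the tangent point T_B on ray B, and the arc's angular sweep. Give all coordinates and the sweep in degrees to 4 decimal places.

center=(41.9597,-17.7477) T_A=(34.7863,-27.8554) T_B=(39.2936,-5.6433) sweep=132.2149

bisector direction at 348.5292° = (0.980026,-0.198869)
center distance |VC| = r/sin(θ/2) = 12.394524/sin(23.8925°) = 30.602047
C = V + |VC|·bis = (41.9597,-17.7477)
T_A = V + ((C−V)·d_A)·d_A = V + 27.9797·d_A = (34.7863,-27.8554)
T_B = V + ((C−V)·d_B)·d_B = V + 27.9797·d_B = (39.2936,-5.6433)
sweep = 180° − θ = 132.2149°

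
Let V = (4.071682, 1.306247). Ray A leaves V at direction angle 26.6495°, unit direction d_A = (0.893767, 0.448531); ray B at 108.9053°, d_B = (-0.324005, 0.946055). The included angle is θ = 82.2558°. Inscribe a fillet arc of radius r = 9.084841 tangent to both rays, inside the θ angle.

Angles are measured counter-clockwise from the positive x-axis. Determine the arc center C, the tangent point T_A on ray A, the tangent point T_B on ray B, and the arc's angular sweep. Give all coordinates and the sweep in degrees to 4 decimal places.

center=(9.2955,14.0925) T_A=(13.3704,5.9727) T_B=(0.7008,11.1489) sweep=97.7442

bisector direction at 67.7774° = (0.378206,0.925721)
center distance |VC| = r/sin(θ/2) = 9.084841/sin(41.1279°) = 13.812163
C = V + |VC|·bis = (9.2955,14.0925)
T_A = V + ((C−V)·d_A)·d_A = V + 10.4039·d_A = (13.3704,5.9727)
T_B = V + ((C−V)·d_B)·d_B = V + 10.4039·d_B = (0.7008,11.1489)
sweep = 180° − θ = 97.7442°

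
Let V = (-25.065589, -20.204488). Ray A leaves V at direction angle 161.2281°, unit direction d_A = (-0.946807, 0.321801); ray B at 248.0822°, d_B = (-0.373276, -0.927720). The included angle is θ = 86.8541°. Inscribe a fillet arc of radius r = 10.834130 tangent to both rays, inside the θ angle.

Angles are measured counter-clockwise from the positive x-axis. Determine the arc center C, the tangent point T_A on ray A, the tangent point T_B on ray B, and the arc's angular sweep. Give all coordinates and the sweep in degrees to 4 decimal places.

bisector direction at 204.6552° = (-0.908835,-0.417156)
center distance |VC| = r/sin(θ/2) = 10.834130/sin(43.4271°) = 15.760329
C = V + |VC|·bis = (-39.3891,-26.7790)
T_A = V + ((C−V)·d_A)·d_A = V + 11.4459·d_A = (-35.9027,-16.5212)
T_B = V + ((C−V)·d_B)·d_B = V + 11.4459·d_B = (-29.3381,-30.8231)
sweep = 180° − θ = 93.1459°

center=(-39.3891,-26.7790) T_A=(-35.9027,-16.5212) T_B=(-29.3381,-30.8231) sweep=93.1459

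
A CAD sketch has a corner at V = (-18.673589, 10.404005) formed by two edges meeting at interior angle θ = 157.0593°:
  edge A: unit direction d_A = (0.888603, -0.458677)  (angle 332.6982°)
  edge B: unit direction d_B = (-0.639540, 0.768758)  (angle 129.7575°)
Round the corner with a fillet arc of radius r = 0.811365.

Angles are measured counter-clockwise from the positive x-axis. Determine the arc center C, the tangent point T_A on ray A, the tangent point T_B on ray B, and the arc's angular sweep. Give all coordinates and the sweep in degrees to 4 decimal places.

bisector direction at 51.2278° = (0.626225,0.779642)
center distance |VC| = r/sin(θ/2) = 0.811365/sin(78.5297°) = 0.827900
C = V + |VC|·bis = (-18.1551,11.0495)
T_A = V + ((C−V)·d_A)·d_A = V + 0.1646·d_A = (-18.5273,10.3285)
T_B = V + ((C−V)·d_B)·d_B = V + 0.1646·d_B = (-18.7789,10.5306)
sweep = 180° − θ = 22.9407°

center=(-18.1551,11.0495) T_A=(-18.5273,10.3285) T_B=(-18.7789,10.5306) sweep=22.9407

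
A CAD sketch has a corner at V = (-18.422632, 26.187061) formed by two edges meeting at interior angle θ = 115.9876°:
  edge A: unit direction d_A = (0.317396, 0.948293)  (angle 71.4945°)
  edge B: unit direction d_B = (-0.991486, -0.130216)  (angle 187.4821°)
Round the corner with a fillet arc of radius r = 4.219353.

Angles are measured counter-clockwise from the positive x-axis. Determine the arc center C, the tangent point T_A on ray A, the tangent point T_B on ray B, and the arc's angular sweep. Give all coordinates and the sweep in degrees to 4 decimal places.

center=(-21.5868,30.0271) T_A=(-17.5856,28.6879) T_B=(-21.0374,25.8437) sweep=64.0124

bisector direction at 129.4883° = (-0.635921,0.771754)
center distance |VC| = r/sin(θ/2) = 4.219353/sin(57.9938°) = 4.975706
C = V + |VC|·bis = (-21.5868,30.0271)
T_A = V + ((C−V)·d_A)·d_A = V + 2.6372·d_A = (-17.5856,28.6879)
T_B = V + ((C−V)·d_B)·d_B = V + 2.6372·d_B = (-21.0374,25.8437)
sweep = 180° − θ = 64.0124°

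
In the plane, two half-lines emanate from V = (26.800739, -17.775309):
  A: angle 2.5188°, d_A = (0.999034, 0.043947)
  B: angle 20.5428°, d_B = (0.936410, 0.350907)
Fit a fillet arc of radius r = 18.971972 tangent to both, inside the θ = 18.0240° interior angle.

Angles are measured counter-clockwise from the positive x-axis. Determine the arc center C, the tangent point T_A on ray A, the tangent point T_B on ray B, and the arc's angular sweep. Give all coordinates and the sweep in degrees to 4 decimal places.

bisector direction at 11.5308° = (0.979817,0.199895)
center distance |VC| = r/sin(θ/2) = 18.971972/sin(9.0120°) = 121.117287
C = V + |VC|·bis = (145.4736,6.4354)
T_A = V + ((C−V)·d_A)·d_A = V + 119.6222·d_A = (146.3073,-12.5183)
T_B = V + ((C−V)·d_B)·d_B = V + 119.6222·d_B = (138.8162,24.2009)
sweep = 180° − θ = 161.9760°

center=(145.4736,6.4354) T_A=(146.3073,-12.5183) T_B=(138.8162,24.2009) sweep=161.9760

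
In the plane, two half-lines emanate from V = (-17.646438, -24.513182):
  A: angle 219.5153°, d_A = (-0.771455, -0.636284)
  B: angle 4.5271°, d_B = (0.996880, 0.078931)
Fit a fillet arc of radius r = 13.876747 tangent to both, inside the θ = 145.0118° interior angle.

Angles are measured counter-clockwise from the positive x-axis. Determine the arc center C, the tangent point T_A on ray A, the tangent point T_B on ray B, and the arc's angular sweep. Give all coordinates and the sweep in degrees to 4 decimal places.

bisector direction at 292.0212° = (0.374950,-0.927045)
center distance |VC| = r/sin(θ/2) = 13.876747/sin(72.5059°) = 14.549701
C = V + |VC|·bis = (-12.1910,-38.0014)
T_A = V + ((C−V)·d_A)·d_A = V + 4.3738·d_A = (-21.0206,-27.2961)
T_B = V + ((C−V)·d_B)·d_B = V + 4.3738·d_B = (-13.2863,-24.1680)
sweep = 180° − θ = 34.9882°

center=(-12.1910,-38.0014) T_A=(-21.0206,-27.2961) T_B=(-13.2863,-24.1680) sweep=34.9882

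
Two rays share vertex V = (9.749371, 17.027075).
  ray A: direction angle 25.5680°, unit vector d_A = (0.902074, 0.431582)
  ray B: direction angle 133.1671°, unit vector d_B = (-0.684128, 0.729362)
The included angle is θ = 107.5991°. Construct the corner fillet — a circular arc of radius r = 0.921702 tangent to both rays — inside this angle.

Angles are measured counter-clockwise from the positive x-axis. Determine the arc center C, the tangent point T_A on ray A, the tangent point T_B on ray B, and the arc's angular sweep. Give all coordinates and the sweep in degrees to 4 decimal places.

bisector direction at 79.3676° = (0.184508,0.982831)
center distance |VC| = r/sin(θ/2) = 0.921702/sin(53.7996°) = 1.142197
C = V + |VC|·bis = (9.9601,18.1497)
T_A = V + ((C−V)·d_A)·d_A = V + 0.6746·d_A = (10.3579,17.3182)
T_B = V + ((C−V)·d_B)·d_B = V + 0.6746·d_B = (9.2879,17.5191)
sweep = 180° − θ = 72.4009°

center=(9.9601,18.1497) T_A=(10.3579,17.3182) T_B=(9.2879,17.5191) sweep=72.4009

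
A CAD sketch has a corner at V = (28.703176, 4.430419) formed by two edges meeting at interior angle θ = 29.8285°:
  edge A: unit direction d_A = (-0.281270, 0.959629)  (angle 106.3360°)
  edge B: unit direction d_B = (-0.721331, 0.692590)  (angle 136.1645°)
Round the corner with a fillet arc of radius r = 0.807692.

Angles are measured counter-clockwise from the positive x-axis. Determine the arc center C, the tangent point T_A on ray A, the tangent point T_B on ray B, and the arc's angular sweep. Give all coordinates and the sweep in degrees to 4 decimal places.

center=(27.0751,7.1133) T_A=(27.8502,7.3405) T_B=(26.5157,6.5307) sweep=150.1715

bisector direction at 121.2503° = (-0.518777,0.854910)
center distance |VC| = r/sin(θ/2) = 0.807692/sin(14.9142°) = 3.138214
C = V + |VC|·bis = (27.0751,7.1133)
T_A = V + ((C−V)·d_A)·d_A = V + 3.0325·d_A = (27.8502,7.3405)
T_B = V + ((C−V)·d_B)·d_B = V + 3.0325·d_B = (26.5157,6.5307)
sweep = 180° − θ = 150.1715°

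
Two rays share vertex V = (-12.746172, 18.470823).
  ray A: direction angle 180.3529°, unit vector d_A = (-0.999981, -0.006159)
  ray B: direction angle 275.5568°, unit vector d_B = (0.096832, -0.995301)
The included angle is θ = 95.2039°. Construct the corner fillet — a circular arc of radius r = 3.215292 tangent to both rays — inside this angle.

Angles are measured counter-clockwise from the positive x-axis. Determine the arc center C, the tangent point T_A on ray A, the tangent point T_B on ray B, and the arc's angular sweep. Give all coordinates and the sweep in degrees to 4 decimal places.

center=(-15.6621,15.2375) T_A=(-15.6819,18.4527) T_B=(-12.4619,15.5489) sweep=84.7961

bisector direction at 227.9549° = (-0.669716,-0.742617)
center distance |VC| = r/sin(θ/2) = 3.215292/sin(47.6020°) = 4.353942
C = V + |VC|·bis = (-15.6621,15.2375)
T_A = V + ((C−V)·d_A)·d_A = V + 2.9358·d_A = (-15.6819,18.4527)
T_B = V + ((C−V)·d_B)·d_B = V + 2.9358·d_B = (-12.4619,15.5489)
sweep = 180° − θ = 84.7961°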